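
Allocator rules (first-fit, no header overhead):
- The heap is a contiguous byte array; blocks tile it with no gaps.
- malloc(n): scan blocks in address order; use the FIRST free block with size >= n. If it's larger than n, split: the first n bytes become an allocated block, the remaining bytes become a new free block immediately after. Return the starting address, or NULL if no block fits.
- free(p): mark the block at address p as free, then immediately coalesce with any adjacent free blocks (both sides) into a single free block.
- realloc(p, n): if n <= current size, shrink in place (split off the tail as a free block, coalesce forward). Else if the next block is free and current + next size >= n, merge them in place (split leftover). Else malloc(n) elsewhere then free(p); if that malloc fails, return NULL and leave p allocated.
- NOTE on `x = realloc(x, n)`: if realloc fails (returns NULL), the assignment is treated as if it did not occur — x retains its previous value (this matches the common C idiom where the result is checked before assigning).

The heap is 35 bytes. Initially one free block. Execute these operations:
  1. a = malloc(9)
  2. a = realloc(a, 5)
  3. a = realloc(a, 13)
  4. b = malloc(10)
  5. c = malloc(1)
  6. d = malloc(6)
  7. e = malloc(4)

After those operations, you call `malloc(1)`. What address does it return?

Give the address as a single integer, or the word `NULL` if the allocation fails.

Answer: 34

Derivation:
Op 1: a = malloc(9) -> a = 0; heap: [0-8 ALLOC][9-34 FREE]
Op 2: a = realloc(a, 5) -> a = 0; heap: [0-4 ALLOC][5-34 FREE]
Op 3: a = realloc(a, 13) -> a = 0; heap: [0-12 ALLOC][13-34 FREE]
Op 4: b = malloc(10) -> b = 13; heap: [0-12 ALLOC][13-22 ALLOC][23-34 FREE]
Op 5: c = malloc(1) -> c = 23; heap: [0-12 ALLOC][13-22 ALLOC][23-23 ALLOC][24-34 FREE]
Op 6: d = malloc(6) -> d = 24; heap: [0-12 ALLOC][13-22 ALLOC][23-23 ALLOC][24-29 ALLOC][30-34 FREE]
Op 7: e = malloc(4) -> e = 30; heap: [0-12 ALLOC][13-22 ALLOC][23-23 ALLOC][24-29 ALLOC][30-33 ALLOC][34-34 FREE]
malloc(1): first-fit scan over [0-12 ALLOC][13-22 ALLOC][23-23 ALLOC][24-29 ALLOC][30-33 ALLOC][34-34 FREE] -> 34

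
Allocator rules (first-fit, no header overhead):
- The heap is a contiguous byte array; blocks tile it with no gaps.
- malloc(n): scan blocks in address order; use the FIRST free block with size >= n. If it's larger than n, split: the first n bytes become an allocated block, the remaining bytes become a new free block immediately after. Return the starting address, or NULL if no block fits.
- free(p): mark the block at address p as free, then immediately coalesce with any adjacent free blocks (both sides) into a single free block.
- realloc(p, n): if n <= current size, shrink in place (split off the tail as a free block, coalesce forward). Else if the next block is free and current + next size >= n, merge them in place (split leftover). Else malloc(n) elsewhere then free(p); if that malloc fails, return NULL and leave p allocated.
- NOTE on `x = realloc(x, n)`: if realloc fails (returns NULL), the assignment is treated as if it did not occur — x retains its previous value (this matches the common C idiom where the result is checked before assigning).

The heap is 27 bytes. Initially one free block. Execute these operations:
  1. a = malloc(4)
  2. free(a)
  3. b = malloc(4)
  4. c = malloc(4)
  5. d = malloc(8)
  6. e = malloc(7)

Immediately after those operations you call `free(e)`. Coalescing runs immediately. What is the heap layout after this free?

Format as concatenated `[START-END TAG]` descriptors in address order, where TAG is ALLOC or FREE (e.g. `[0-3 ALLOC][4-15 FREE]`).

Op 1: a = malloc(4) -> a = 0; heap: [0-3 ALLOC][4-26 FREE]
Op 2: free(a) -> (freed a); heap: [0-26 FREE]
Op 3: b = malloc(4) -> b = 0; heap: [0-3 ALLOC][4-26 FREE]
Op 4: c = malloc(4) -> c = 4; heap: [0-3 ALLOC][4-7 ALLOC][8-26 FREE]
Op 5: d = malloc(8) -> d = 8; heap: [0-3 ALLOC][4-7 ALLOC][8-15 ALLOC][16-26 FREE]
Op 6: e = malloc(7) -> e = 16; heap: [0-3 ALLOC][4-7 ALLOC][8-15 ALLOC][16-22 ALLOC][23-26 FREE]
free(e): e = 16 -> block [16-22 ALLOC]; mark free, coalesce with adjacent free neighbors -> [0-3 ALLOC][4-7 ALLOC][8-15 ALLOC][16-26 FREE]

Answer: [0-3 ALLOC][4-7 ALLOC][8-15 ALLOC][16-26 FREE]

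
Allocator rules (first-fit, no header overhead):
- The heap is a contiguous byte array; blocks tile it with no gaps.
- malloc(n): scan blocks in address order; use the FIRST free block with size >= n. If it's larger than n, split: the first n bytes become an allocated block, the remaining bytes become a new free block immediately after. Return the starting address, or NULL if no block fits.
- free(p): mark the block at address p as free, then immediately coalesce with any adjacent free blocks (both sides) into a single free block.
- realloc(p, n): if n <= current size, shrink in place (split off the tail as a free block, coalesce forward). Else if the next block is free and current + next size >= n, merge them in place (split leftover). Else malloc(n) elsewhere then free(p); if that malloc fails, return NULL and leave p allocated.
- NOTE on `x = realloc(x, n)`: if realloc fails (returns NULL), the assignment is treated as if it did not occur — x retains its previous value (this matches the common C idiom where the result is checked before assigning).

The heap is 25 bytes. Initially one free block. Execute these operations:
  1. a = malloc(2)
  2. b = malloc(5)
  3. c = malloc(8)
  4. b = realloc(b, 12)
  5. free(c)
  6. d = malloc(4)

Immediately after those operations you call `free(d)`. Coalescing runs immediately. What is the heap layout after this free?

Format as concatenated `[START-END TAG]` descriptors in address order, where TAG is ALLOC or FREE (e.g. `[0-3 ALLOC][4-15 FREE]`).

Op 1: a = malloc(2) -> a = 0; heap: [0-1 ALLOC][2-24 FREE]
Op 2: b = malloc(5) -> b = 2; heap: [0-1 ALLOC][2-6 ALLOC][7-24 FREE]
Op 3: c = malloc(8) -> c = 7; heap: [0-1 ALLOC][2-6 ALLOC][7-14 ALLOC][15-24 FREE]
Op 4: b = realloc(b, 12) -> NULL (b unchanged); heap: [0-1 ALLOC][2-6 ALLOC][7-14 ALLOC][15-24 FREE]
Op 5: free(c) -> (freed c); heap: [0-1 ALLOC][2-6 ALLOC][7-24 FREE]
Op 6: d = malloc(4) -> d = 7; heap: [0-1 ALLOC][2-6 ALLOC][7-10 ALLOC][11-24 FREE]
free(d): d = 7 -> block [7-10 ALLOC]; mark free, coalesce with adjacent free neighbors -> [0-1 ALLOC][2-6 ALLOC][7-24 FREE]

Answer: [0-1 ALLOC][2-6 ALLOC][7-24 FREE]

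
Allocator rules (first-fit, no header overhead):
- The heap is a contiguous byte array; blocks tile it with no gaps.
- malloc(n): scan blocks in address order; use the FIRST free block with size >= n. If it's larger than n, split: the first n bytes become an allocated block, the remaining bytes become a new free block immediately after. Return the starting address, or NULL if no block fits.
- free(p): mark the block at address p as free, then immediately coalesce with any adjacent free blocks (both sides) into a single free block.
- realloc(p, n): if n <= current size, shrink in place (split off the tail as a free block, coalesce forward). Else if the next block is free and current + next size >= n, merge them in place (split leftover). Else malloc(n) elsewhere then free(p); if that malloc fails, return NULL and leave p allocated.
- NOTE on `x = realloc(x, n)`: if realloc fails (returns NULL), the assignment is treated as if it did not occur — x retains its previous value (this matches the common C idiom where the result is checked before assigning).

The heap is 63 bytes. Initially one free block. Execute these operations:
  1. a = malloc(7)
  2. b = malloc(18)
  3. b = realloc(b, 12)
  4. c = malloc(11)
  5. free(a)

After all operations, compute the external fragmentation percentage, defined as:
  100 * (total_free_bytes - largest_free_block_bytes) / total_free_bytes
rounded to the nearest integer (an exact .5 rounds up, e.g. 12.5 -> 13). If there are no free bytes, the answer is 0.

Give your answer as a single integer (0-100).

Op 1: a = malloc(7) -> a = 0; heap: [0-6 ALLOC][7-62 FREE]
Op 2: b = malloc(18) -> b = 7; heap: [0-6 ALLOC][7-24 ALLOC][25-62 FREE]
Op 3: b = realloc(b, 12) -> b = 7; heap: [0-6 ALLOC][7-18 ALLOC][19-62 FREE]
Op 4: c = malloc(11) -> c = 19; heap: [0-6 ALLOC][7-18 ALLOC][19-29 ALLOC][30-62 FREE]
Op 5: free(a) -> (freed a); heap: [0-6 FREE][7-18 ALLOC][19-29 ALLOC][30-62 FREE]
Free blocks: [7 33] total_free=40 largest=33 -> 100*(40-33)/40 = 700/40 = 17.5 -> rounds to 18

Answer: 18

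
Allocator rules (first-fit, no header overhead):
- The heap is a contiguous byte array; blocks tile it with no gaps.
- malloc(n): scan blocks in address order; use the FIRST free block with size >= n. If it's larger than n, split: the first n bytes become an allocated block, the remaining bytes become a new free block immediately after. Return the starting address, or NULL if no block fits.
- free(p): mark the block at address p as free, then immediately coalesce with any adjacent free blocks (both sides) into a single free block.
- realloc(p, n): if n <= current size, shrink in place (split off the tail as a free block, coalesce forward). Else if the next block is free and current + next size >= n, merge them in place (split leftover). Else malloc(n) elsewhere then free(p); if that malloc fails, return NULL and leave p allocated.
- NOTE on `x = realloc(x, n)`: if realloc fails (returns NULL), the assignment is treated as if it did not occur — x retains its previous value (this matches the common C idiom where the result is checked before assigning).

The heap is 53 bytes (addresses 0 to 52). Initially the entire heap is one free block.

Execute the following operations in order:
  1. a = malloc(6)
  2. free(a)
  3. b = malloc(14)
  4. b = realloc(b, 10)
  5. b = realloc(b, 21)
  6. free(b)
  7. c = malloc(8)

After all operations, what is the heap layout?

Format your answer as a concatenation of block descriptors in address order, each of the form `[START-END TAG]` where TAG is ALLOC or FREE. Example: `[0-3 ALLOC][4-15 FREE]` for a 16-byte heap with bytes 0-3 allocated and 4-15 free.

Op 1: a = malloc(6) -> a = 0; heap: [0-5 ALLOC][6-52 FREE]
Op 2: free(a) -> (freed a); heap: [0-52 FREE]
Op 3: b = malloc(14) -> b = 0; heap: [0-13 ALLOC][14-52 FREE]
Op 4: b = realloc(b, 10) -> b = 0; heap: [0-9 ALLOC][10-52 FREE]
Op 5: b = realloc(b, 21) -> b = 0; heap: [0-20 ALLOC][21-52 FREE]
Op 6: free(b) -> (freed b); heap: [0-52 FREE]
Op 7: c = malloc(8) -> c = 0; heap: [0-7 ALLOC][8-52 FREE]

Answer: [0-7 ALLOC][8-52 FREE]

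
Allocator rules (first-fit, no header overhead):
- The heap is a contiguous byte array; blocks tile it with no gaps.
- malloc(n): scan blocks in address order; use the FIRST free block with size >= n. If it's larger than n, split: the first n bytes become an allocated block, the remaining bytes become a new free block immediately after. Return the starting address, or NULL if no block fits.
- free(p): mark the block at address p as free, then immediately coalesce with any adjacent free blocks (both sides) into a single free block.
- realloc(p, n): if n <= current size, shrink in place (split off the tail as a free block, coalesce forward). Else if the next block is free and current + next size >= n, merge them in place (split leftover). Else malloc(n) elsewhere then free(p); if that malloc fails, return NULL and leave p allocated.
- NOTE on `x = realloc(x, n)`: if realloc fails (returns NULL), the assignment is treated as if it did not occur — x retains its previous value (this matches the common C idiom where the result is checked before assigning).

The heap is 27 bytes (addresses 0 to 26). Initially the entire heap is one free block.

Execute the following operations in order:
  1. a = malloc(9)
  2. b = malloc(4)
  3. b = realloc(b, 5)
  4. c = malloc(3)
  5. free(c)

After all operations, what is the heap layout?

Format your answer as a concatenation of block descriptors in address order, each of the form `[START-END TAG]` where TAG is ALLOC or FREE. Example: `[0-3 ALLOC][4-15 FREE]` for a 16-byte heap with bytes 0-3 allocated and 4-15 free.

Op 1: a = malloc(9) -> a = 0; heap: [0-8 ALLOC][9-26 FREE]
Op 2: b = malloc(4) -> b = 9; heap: [0-8 ALLOC][9-12 ALLOC][13-26 FREE]
Op 3: b = realloc(b, 5) -> b = 9; heap: [0-8 ALLOC][9-13 ALLOC][14-26 FREE]
Op 4: c = malloc(3) -> c = 14; heap: [0-8 ALLOC][9-13 ALLOC][14-16 ALLOC][17-26 FREE]
Op 5: free(c) -> (freed c); heap: [0-8 ALLOC][9-13 ALLOC][14-26 FREE]

Answer: [0-8 ALLOC][9-13 ALLOC][14-26 FREE]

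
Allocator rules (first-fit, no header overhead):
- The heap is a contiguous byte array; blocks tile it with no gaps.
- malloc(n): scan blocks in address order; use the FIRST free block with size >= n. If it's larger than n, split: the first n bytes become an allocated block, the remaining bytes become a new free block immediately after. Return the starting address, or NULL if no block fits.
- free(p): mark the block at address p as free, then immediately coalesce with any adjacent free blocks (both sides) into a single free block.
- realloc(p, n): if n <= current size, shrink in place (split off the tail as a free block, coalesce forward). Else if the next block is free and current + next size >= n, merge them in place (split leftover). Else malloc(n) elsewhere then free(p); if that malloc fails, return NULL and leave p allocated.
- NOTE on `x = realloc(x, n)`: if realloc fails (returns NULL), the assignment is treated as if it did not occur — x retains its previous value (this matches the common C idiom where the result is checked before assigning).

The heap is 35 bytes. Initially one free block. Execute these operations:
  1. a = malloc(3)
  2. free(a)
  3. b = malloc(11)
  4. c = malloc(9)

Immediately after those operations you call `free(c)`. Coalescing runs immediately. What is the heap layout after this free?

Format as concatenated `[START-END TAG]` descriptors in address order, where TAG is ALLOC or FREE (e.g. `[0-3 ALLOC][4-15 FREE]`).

Answer: [0-10 ALLOC][11-34 FREE]

Derivation:
Op 1: a = malloc(3) -> a = 0; heap: [0-2 ALLOC][3-34 FREE]
Op 2: free(a) -> (freed a); heap: [0-34 FREE]
Op 3: b = malloc(11) -> b = 0; heap: [0-10 ALLOC][11-34 FREE]
Op 4: c = malloc(9) -> c = 11; heap: [0-10 ALLOC][11-19 ALLOC][20-34 FREE]
free(c): c = 11 -> block [11-19 ALLOC]; mark free, coalesce with adjacent free neighbors -> [0-10 ALLOC][11-34 FREE]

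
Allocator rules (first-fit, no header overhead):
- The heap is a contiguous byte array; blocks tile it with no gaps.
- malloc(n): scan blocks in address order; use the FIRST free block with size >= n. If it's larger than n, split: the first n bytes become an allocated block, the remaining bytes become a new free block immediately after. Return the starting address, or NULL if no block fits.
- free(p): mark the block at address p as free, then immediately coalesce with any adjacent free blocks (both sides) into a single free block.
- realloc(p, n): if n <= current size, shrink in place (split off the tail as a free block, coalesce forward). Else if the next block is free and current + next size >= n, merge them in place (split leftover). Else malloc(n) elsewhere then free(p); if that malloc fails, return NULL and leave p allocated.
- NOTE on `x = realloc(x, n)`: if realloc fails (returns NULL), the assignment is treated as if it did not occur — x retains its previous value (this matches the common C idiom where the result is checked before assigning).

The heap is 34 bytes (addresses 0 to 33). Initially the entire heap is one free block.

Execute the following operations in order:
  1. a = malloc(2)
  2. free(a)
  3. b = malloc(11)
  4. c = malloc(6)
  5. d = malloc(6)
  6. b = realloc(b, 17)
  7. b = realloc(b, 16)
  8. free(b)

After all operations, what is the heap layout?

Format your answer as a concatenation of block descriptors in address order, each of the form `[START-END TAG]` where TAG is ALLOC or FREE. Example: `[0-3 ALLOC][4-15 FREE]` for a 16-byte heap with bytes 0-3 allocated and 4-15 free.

Answer: [0-10 FREE][11-16 ALLOC][17-22 ALLOC][23-33 FREE]

Derivation:
Op 1: a = malloc(2) -> a = 0; heap: [0-1 ALLOC][2-33 FREE]
Op 2: free(a) -> (freed a); heap: [0-33 FREE]
Op 3: b = malloc(11) -> b = 0; heap: [0-10 ALLOC][11-33 FREE]
Op 4: c = malloc(6) -> c = 11; heap: [0-10 ALLOC][11-16 ALLOC][17-33 FREE]
Op 5: d = malloc(6) -> d = 17; heap: [0-10 ALLOC][11-16 ALLOC][17-22 ALLOC][23-33 FREE]
Op 6: b = realloc(b, 17) -> NULL (b unchanged); heap: [0-10 ALLOC][11-16 ALLOC][17-22 ALLOC][23-33 FREE]
Op 7: b = realloc(b, 16) -> NULL (b unchanged); heap: [0-10 ALLOC][11-16 ALLOC][17-22 ALLOC][23-33 FREE]
Op 8: free(b) -> (freed b); heap: [0-10 FREE][11-16 ALLOC][17-22 ALLOC][23-33 FREE]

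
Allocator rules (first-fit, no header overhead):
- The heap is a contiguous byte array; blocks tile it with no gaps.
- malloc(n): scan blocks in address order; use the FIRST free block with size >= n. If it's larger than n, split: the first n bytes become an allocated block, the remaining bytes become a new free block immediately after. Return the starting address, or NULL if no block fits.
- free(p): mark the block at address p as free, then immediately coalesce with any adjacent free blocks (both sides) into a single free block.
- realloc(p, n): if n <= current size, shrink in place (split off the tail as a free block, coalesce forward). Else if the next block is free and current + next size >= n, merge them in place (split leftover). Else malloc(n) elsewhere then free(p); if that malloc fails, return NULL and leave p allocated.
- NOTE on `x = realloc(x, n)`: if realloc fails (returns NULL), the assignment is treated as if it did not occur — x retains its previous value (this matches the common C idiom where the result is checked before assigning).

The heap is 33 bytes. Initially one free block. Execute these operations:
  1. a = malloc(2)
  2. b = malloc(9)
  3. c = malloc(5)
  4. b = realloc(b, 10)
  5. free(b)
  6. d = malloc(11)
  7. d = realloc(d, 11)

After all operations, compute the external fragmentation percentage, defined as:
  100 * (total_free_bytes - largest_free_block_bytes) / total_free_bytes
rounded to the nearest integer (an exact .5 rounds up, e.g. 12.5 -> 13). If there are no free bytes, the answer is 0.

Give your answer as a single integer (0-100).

Answer: 40

Derivation:
Op 1: a = malloc(2) -> a = 0; heap: [0-1 ALLOC][2-32 FREE]
Op 2: b = malloc(9) -> b = 2; heap: [0-1 ALLOC][2-10 ALLOC][11-32 FREE]
Op 3: c = malloc(5) -> c = 11; heap: [0-1 ALLOC][2-10 ALLOC][11-15 ALLOC][16-32 FREE]
Op 4: b = realloc(b, 10) -> b = 16; heap: [0-1 ALLOC][2-10 FREE][11-15 ALLOC][16-25 ALLOC][26-32 FREE]
Op 5: free(b) -> (freed b); heap: [0-1 ALLOC][2-10 FREE][11-15 ALLOC][16-32 FREE]
Op 6: d = malloc(11) -> d = 16; heap: [0-1 ALLOC][2-10 FREE][11-15 ALLOC][16-26 ALLOC][27-32 FREE]
Op 7: d = realloc(d, 11) -> d = 16; heap: [0-1 ALLOC][2-10 FREE][11-15 ALLOC][16-26 ALLOC][27-32 FREE]
Free blocks: [9 6] total_free=15 largest=9 -> 100*(15-9)/15 = 600/15 = 40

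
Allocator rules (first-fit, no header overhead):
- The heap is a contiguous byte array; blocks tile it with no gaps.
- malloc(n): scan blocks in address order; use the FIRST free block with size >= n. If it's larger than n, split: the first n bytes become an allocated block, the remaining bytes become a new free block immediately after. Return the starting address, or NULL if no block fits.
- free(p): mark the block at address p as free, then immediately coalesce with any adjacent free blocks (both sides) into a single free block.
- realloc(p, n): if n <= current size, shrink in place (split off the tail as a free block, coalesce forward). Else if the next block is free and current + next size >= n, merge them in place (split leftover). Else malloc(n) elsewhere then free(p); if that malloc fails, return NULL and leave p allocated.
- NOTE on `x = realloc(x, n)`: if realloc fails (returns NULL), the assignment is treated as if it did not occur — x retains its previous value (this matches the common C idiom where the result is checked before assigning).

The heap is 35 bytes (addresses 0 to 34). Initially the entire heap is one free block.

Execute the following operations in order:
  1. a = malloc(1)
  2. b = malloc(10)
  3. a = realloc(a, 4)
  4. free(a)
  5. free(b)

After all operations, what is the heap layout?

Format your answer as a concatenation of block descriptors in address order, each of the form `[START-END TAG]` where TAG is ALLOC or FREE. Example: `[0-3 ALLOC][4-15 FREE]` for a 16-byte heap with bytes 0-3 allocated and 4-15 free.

Answer: [0-34 FREE]

Derivation:
Op 1: a = malloc(1) -> a = 0; heap: [0-0 ALLOC][1-34 FREE]
Op 2: b = malloc(10) -> b = 1; heap: [0-0 ALLOC][1-10 ALLOC][11-34 FREE]
Op 3: a = realloc(a, 4) -> a = 11; heap: [0-0 FREE][1-10 ALLOC][11-14 ALLOC][15-34 FREE]
Op 4: free(a) -> (freed a); heap: [0-0 FREE][1-10 ALLOC][11-34 FREE]
Op 5: free(b) -> (freed b); heap: [0-34 FREE]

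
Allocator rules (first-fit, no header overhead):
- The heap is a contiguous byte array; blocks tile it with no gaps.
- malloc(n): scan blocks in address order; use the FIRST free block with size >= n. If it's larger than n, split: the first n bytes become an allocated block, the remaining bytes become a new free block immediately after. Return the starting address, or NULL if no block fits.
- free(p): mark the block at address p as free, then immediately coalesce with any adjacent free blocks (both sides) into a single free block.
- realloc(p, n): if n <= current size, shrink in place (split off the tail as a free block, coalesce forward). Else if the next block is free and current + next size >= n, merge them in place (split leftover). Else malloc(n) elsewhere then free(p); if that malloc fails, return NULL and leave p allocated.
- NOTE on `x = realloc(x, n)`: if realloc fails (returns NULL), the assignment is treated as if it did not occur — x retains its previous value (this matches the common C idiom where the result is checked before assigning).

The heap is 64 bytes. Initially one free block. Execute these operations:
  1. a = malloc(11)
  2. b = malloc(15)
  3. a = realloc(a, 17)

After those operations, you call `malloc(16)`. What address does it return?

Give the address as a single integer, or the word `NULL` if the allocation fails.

Op 1: a = malloc(11) -> a = 0; heap: [0-10 ALLOC][11-63 FREE]
Op 2: b = malloc(15) -> b = 11; heap: [0-10 ALLOC][11-25 ALLOC][26-63 FREE]
Op 3: a = realloc(a, 17) -> a = 26; heap: [0-10 FREE][11-25 ALLOC][26-42 ALLOC][43-63 FREE]
malloc(16): first-fit scan over [0-10 FREE][11-25 ALLOC][26-42 ALLOC][43-63 FREE] -> 43

Answer: 43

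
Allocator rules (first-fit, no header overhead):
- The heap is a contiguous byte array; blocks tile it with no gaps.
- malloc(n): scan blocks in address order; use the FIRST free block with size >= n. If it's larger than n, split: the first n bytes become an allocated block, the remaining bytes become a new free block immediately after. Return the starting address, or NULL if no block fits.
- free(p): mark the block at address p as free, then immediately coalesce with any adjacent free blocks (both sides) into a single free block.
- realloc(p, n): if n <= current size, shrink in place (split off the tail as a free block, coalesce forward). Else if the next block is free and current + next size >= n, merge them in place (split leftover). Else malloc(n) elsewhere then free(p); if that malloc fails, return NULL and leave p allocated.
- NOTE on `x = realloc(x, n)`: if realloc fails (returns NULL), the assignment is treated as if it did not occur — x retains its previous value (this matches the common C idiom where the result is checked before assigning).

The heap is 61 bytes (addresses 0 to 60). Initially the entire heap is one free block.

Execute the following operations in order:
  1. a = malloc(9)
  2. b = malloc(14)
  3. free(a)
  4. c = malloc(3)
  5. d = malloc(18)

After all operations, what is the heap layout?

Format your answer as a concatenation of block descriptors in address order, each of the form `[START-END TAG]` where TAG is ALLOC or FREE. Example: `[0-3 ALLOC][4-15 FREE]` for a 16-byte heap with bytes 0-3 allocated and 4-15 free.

Op 1: a = malloc(9) -> a = 0; heap: [0-8 ALLOC][9-60 FREE]
Op 2: b = malloc(14) -> b = 9; heap: [0-8 ALLOC][9-22 ALLOC][23-60 FREE]
Op 3: free(a) -> (freed a); heap: [0-8 FREE][9-22 ALLOC][23-60 FREE]
Op 4: c = malloc(3) -> c = 0; heap: [0-2 ALLOC][3-8 FREE][9-22 ALLOC][23-60 FREE]
Op 5: d = malloc(18) -> d = 23; heap: [0-2 ALLOC][3-8 FREE][9-22 ALLOC][23-40 ALLOC][41-60 FREE]

Answer: [0-2 ALLOC][3-8 FREE][9-22 ALLOC][23-40 ALLOC][41-60 FREE]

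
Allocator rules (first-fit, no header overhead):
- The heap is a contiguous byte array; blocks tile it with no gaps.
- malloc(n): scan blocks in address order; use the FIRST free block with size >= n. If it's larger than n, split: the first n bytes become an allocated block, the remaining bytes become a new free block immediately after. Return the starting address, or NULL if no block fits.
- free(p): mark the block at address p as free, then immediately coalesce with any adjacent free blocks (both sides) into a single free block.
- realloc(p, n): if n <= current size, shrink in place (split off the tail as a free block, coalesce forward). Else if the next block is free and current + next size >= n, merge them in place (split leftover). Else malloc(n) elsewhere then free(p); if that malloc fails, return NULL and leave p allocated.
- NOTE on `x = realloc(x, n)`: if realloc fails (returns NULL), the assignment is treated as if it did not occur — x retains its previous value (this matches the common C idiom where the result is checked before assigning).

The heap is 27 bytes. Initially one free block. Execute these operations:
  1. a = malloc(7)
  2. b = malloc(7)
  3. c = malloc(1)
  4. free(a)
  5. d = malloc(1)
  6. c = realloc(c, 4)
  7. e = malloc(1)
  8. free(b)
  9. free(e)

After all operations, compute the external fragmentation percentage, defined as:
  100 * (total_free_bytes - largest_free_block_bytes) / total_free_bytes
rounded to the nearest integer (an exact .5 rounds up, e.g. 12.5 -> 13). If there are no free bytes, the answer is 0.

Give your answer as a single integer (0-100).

Answer: 41

Derivation:
Op 1: a = malloc(7) -> a = 0; heap: [0-6 ALLOC][7-26 FREE]
Op 2: b = malloc(7) -> b = 7; heap: [0-6 ALLOC][7-13 ALLOC][14-26 FREE]
Op 3: c = malloc(1) -> c = 14; heap: [0-6 ALLOC][7-13 ALLOC][14-14 ALLOC][15-26 FREE]
Op 4: free(a) -> (freed a); heap: [0-6 FREE][7-13 ALLOC][14-14 ALLOC][15-26 FREE]
Op 5: d = malloc(1) -> d = 0; heap: [0-0 ALLOC][1-6 FREE][7-13 ALLOC][14-14 ALLOC][15-26 FREE]
Op 6: c = realloc(c, 4) -> c = 14; heap: [0-0 ALLOC][1-6 FREE][7-13 ALLOC][14-17 ALLOC][18-26 FREE]
Op 7: e = malloc(1) -> e = 1; heap: [0-0 ALLOC][1-1 ALLOC][2-6 FREE][7-13 ALLOC][14-17 ALLOC][18-26 FREE]
Op 8: free(b) -> (freed b); heap: [0-0 ALLOC][1-1 ALLOC][2-13 FREE][14-17 ALLOC][18-26 FREE]
Op 9: free(e) -> (freed e); heap: [0-0 ALLOC][1-13 FREE][14-17 ALLOC][18-26 FREE]
Free blocks: [13 9] total_free=22 largest=13 -> 100*(22-13)/22 = 900/22 ≈ 40.909 -> rounds to 41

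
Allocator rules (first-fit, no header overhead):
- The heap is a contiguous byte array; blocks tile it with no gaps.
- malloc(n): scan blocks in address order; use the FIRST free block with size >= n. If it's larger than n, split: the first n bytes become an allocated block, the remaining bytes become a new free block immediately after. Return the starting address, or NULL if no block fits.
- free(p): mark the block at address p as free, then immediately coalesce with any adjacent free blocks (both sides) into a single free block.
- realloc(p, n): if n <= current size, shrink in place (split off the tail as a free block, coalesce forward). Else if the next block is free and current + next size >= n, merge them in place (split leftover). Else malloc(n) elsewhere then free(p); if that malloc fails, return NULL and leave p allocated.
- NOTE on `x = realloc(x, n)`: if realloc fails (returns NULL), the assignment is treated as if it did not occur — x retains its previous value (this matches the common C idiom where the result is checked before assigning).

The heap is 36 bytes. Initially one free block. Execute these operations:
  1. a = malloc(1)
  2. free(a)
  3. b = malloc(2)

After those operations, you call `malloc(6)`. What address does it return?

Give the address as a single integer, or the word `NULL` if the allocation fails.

Answer: 2

Derivation:
Op 1: a = malloc(1) -> a = 0; heap: [0-0 ALLOC][1-35 FREE]
Op 2: free(a) -> (freed a); heap: [0-35 FREE]
Op 3: b = malloc(2) -> b = 0; heap: [0-1 ALLOC][2-35 FREE]
malloc(6): first-fit scan over [0-1 ALLOC][2-35 FREE] -> 2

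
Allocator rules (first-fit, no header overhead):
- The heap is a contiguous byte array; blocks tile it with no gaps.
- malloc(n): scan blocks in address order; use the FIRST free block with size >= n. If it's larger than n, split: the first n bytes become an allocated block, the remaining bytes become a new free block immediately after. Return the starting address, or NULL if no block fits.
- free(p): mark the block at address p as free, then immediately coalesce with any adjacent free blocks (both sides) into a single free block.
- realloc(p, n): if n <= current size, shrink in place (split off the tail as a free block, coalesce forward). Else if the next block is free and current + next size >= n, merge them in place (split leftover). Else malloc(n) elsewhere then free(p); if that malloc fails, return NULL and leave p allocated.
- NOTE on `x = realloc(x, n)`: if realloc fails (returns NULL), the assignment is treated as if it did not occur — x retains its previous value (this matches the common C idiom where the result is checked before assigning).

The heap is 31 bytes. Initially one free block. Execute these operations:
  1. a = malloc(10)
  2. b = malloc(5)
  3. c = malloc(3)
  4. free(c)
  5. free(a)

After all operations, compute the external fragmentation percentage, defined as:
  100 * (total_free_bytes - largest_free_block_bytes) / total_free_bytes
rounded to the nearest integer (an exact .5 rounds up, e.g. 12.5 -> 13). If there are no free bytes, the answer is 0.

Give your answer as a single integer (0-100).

Op 1: a = malloc(10) -> a = 0; heap: [0-9 ALLOC][10-30 FREE]
Op 2: b = malloc(5) -> b = 10; heap: [0-9 ALLOC][10-14 ALLOC][15-30 FREE]
Op 3: c = malloc(3) -> c = 15; heap: [0-9 ALLOC][10-14 ALLOC][15-17 ALLOC][18-30 FREE]
Op 4: free(c) -> (freed c); heap: [0-9 ALLOC][10-14 ALLOC][15-30 FREE]
Op 5: free(a) -> (freed a); heap: [0-9 FREE][10-14 ALLOC][15-30 FREE]
Free blocks: [10 16] total_free=26 largest=16 -> 100*(26-16)/26 = 1000/26 ≈ 38.462 -> rounds to 38

Answer: 38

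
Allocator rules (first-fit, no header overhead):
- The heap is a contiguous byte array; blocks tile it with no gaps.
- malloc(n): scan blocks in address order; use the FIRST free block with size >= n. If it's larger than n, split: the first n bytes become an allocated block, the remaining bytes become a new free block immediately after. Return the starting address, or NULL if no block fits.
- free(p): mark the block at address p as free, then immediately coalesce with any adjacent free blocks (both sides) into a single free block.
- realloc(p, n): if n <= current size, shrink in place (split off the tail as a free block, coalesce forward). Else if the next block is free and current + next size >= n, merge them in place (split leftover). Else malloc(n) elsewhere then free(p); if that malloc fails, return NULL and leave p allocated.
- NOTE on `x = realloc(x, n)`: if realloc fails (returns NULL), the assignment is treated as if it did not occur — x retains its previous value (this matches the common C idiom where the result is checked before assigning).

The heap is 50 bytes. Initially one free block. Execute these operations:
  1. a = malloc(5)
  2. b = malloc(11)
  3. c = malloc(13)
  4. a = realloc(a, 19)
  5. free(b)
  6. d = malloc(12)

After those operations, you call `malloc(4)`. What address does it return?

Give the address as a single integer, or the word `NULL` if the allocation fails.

Answer: 12

Derivation:
Op 1: a = malloc(5) -> a = 0; heap: [0-4 ALLOC][5-49 FREE]
Op 2: b = malloc(11) -> b = 5; heap: [0-4 ALLOC][5-15 ALLOC][16-49 FREE]
Op 3: c = malloc(13) -> c = 16; heap: [0-4 ALLOC][5-15 ALLOC][16-28 ALLOC][29-49 FREE]
Op 4: a = realloc(a, 19) -> a = 29; heap: [0-4 FREE][5-15 ALLOC][16-28 ALLOC][29-47 ALLOC][48-49 FREE]
Op 5: free(b) -> (freed b); heap: [0-15 FREE][16-28 ALLOC][29-47 ALLOC][48-49 FREE]
Op 6: d = malloc(12) -> d = 0; heap: [0-11 ALLOC][12-15 FREE][16-28 ALLOC][29-47 ALLOC][48-49 FREE]
malloc(4): first-fit scan over [0-11 ALLOC][12-15 FREE][16-28 ALLOC][29-47 ALLOC][48-49 FREE] -> 12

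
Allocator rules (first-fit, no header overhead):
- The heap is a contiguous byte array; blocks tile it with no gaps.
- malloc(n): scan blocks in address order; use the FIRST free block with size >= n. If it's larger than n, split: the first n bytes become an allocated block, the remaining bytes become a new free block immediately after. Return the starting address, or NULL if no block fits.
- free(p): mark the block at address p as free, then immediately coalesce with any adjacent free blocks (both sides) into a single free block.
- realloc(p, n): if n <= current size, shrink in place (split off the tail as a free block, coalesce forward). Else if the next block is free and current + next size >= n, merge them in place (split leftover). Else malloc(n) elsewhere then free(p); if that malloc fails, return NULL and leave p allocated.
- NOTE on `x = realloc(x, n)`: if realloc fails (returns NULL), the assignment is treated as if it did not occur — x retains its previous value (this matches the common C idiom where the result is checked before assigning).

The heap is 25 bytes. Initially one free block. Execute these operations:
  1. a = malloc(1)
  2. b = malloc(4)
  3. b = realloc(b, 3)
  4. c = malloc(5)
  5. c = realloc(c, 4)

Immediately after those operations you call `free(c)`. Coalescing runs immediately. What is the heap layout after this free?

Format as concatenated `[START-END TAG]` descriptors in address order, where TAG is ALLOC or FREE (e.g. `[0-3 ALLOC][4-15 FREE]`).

Answer: [0-0 ALLOC][1-3 ALLOC][4-24 FREE]

Derivation:
Op 1: a = malloc(1) -> a = 0; heap: [0-0 ALLOC][1-24 FREE]
Op 2: b = malloc(4) -> b = 1; heap: [0-0 ALLOC][1-4 ALLOC][5-24 FREE]
Op 3: b = realloc(b, 3) -> b = 1; heap: [0-0 ALLOC][1-3 ALLOC][4-24 FREE]
Op 4: c = malloc(5) -> c = 4; heap: [0-0 ALLOC][1-3 ALLOC][4-8 ALLOC][9-24 FREE]
Op 5: c = realloc(c, 4) -> c = 4; heap: [0-0 ALLOC][1-3 ALLOC][4-7 ALLOC][8-24 FREE]
free(c): c = 4 -> block [4-7 ALLOC]; mark free, coalesce with adjacent free neighbors -> [0-0 ALLOC][1-3 ALLOC][4-24 FREE]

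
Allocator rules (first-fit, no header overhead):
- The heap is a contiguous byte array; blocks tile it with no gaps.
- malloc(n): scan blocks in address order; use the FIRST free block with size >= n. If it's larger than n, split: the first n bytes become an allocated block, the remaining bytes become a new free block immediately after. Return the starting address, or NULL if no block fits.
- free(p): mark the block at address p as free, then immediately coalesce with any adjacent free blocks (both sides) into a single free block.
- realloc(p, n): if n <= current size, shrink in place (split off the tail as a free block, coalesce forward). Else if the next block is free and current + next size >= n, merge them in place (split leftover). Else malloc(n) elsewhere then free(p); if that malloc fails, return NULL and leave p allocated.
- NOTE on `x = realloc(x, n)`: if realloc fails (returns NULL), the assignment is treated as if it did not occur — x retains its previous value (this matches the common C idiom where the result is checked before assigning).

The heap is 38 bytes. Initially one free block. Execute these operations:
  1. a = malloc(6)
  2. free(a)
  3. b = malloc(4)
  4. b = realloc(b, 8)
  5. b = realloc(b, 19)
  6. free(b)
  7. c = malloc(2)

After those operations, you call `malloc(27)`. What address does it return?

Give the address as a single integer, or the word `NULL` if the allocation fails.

Answer: 2

Derivation:
Op 1: a = malloc(6) -> a = 0; heap: [0-5 ALLOC][6-37 FREE]
Op 2: free(a) -> (freed a); heap: [0-37 FREE]
Op 3: b = malloc(4) -> b = 0; heap: [0-3 ALLOC][4-37 FREE]
Op 4: b = realloc(b, 8) -> b = 0; heap: [0-7 ALLOC][8-37 FREE]
Op 5: b = realloc(b, 19) -> b = 0; heap: [0-18 ALLOC][19-37 FREE]
Op 6: free(b) -> (freed b); heap: [0-37 FREE]
Op 7: c = malloc(2) -> c = 0; heap: [0-1 ALLOC][2-37 FREE]
malloc(27): first-fit scan over [0-1 ALLOC][2-37 FREE] -> 2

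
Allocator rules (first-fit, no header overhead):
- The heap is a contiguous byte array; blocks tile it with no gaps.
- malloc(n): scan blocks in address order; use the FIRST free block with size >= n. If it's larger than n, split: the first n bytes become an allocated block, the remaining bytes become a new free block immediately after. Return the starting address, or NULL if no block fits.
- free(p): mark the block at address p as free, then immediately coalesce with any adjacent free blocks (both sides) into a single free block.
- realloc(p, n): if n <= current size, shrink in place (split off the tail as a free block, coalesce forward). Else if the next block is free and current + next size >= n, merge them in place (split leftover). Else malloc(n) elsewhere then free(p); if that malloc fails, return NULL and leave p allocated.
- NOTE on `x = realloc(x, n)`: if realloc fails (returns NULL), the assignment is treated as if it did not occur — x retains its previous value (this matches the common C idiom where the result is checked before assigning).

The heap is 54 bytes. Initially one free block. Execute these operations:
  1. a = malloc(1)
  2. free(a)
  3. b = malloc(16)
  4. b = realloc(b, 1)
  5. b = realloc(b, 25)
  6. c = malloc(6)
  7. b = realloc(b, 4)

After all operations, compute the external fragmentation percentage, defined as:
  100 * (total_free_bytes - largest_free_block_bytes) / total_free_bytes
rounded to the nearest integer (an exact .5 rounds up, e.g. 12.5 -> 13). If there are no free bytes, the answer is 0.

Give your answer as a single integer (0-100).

Answer: 48

Derivation:
Op 1: a = malloc(1) -> a = 0; heap: [0-0 ALLOC][1-53 FREE]
Op 2: free(a) -> (freed a); heap: [0-53 FREE]
Op 3: b = malloc(16) -> b = 0; heap: [0-15 ALLOC][16-53 FREE]
Op 4: b = realloc(b, 1) -> b = 0; heap: [0-0 ALLOC][1-53 FREE]
Op 5: b = realloc(b, 25) -> b = 0; heap: [0-24 ALLOC][25-53 FREE]
Op 6: c = malloc(6) -> c = 25; heap: [0-24 ALLOC][25-30 ALLOC][31-53 FREE]
Op 7: b = realloc(b, 4) -> b = 0; heap: [0-3 ALLOC][4-24 FREE][25-30 ALLOC][31-53 FREE]
Free blocks: [21 23] total_free=44 largest=23 -> 100*(44-23)/44 = 2100/44 ≈ 47.727 -> rounds to 48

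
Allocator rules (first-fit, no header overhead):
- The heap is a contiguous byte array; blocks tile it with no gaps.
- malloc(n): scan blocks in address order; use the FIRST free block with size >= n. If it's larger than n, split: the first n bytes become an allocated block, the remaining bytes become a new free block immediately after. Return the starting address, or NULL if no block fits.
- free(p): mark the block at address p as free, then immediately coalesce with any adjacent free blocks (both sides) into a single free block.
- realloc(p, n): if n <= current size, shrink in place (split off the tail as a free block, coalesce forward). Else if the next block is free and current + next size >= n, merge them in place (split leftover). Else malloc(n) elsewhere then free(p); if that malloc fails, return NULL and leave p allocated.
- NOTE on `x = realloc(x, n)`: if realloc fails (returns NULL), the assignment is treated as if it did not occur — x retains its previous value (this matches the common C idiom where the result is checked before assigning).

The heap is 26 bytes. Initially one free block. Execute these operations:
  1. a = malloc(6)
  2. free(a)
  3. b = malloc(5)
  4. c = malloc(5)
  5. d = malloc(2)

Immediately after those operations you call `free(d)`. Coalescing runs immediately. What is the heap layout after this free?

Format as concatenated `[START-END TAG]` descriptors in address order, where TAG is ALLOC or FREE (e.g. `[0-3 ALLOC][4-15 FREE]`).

Answer: [0-4 ALLOC][5-9 ALLOC][10-25 FREE]

Derivation:
Op 1: a = malloc(6) -> a = 0; heap: [0-5 ALLOC][6-25 FREE]
Op 2: free(a) -> (freed a); heap: [0-25 FREE]
Op 3: b = malloc(5) -> b = 0; heap: [0-4 ALLOC][5-25 FREE]
Op 4: c = malloc(5) -> c = 5; heap: [0-4 ALLOC][5-9 ALLOC][10-25 FREE]
Op 5: d = malloc(2) -> d = 10; heap: [0-4 ALLOC][5-9 ALLOC][10-11 ALLOC][12-25 FREE]
free(d): d = 10 -> block [10-11 ALLOC]; mark free, coalesce with adjacent free neighbors -> [0-4 ALLOC][5-9 ALLOC][10-25 FREE]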